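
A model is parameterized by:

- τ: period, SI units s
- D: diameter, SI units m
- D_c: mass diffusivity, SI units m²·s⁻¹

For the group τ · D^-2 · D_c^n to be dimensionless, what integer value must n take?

1

Balance the L exponent: (2)·n from D_c, plus (0) − 2·(1) = -2 from the rest, must sum to zero.
2n − 2 = 0, so n = 1.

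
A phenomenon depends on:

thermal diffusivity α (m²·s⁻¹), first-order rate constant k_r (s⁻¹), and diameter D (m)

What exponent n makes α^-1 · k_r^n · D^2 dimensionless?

Balance the T exponent: (-1)·n from k_r, plus −(-1) + 2·(0) = 1 from the rest, must sum to zero.
−n + 1 = 0, so n = 1.

1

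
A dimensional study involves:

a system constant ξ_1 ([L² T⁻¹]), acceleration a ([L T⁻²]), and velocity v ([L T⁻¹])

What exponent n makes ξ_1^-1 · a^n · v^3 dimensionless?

-1

Balance the L exponent: (1)·n from a, plus −(2) + 3·(1) = 1 from the rest, must sum to zero.
n + 1 = 0, so n = -1.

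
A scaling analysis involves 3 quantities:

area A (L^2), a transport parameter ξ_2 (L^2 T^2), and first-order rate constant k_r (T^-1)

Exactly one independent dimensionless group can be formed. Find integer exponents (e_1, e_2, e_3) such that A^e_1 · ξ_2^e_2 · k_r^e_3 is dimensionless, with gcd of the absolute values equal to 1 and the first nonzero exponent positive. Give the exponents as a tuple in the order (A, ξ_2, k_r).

L: e_1·(2) + e_2·(2) + e_3·(0) = 0
T: e_1·(0) + e_2·(2) + e_3·(-1) = 0
Solving this homogeneous linear system for the smallest-integer solution (first nonzero entry positive) gives (1, -1, -2).

(1, -1, -2)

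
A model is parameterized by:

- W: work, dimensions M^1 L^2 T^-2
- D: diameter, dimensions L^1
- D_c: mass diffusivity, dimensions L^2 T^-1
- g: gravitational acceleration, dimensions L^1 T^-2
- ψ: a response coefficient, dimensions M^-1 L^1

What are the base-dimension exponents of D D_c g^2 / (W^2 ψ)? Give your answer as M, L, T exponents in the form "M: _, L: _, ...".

Collect each base-dimension exponent across the product:
  M: −2·(1) + (0) + (0) + 2·(0) − (-1) = -1
  L: −2·(2) + (1) + (2) + 2·(1) − (1) = 0
  T: −2·(-2) + (0) + (-1) + 2·(-2) − (0) = -1
So the dimensions are [M⁻¹ T⁻¹].

M: -1, L: 0, T: -1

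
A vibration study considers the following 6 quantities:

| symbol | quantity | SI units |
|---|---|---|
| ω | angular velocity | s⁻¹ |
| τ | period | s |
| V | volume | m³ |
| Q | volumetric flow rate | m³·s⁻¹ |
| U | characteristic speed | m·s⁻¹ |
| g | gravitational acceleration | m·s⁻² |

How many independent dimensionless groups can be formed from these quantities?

4

There are 6 variables and 2 base dimensions (L, T).
The dimension matrix has rank 2.
Independent dimensionless groups: 6 − 2 = 4.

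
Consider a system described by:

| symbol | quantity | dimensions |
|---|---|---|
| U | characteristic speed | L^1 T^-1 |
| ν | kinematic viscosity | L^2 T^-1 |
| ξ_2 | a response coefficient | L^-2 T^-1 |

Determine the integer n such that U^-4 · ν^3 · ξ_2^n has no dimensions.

1

Balance the L exponent: (-2)·n from ξ_2, plus −4·(1) + 3·(2) = 2 from the rest, must sum to zero.
-2n + 2 = 0, so n = 1.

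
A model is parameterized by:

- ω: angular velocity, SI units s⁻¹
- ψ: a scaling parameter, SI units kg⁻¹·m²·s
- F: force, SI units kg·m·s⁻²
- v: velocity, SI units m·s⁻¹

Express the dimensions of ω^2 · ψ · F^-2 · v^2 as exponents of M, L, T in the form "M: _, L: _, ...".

M: -3, L: 2, T: 1

Collect each base-dimension exponent across the product:
  M: 2·(0) + (-1) − 2·(1) + 2·(0) = -3
  L: 2·(0) + (2) − 2·(1) + 2·(1) = 2
  T: 2·(-1) + (1) − 2·(-2) + 2·(-1) = 1
So the dimensions are [M⁻³ L² T].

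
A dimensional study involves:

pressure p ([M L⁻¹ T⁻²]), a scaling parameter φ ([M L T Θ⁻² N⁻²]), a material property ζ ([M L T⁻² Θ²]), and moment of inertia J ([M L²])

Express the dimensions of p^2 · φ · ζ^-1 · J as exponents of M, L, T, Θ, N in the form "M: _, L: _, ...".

M: 3, L: 0, T: -1, Θ: -4, N: -2

Collect each base-dimension exponent across the product:
  M: 2·(1) + (1) − (1) + (1) = 3
  L: 2·(-1) + (1) − (1) + (2) = 0
  T: 2·(-2) + (1) − (-2) + (0) = -1
  Θ: 2·(0) + (-2) − (2) + (0) = -4
  N: 2·(0) + (-2) − (0) + (0) = -2
So the dimensions are [M³ T⁻¹ Θ⁻⁴ N⁻²].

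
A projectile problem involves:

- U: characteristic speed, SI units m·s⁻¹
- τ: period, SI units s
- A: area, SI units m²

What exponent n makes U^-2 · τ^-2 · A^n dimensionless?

Balance the L exponent: (2)·n from A, plus −2·(1) − 2·(0) = -2 from the rest, must sum to zero.
2n − 2 = 0, so n = 1.

1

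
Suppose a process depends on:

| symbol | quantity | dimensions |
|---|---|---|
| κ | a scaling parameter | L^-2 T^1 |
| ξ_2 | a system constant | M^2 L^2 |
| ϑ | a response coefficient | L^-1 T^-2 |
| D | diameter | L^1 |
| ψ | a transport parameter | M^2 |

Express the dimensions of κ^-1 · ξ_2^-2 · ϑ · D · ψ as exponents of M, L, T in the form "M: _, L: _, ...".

M: -2, L: -2, T: -3

Collect each base-dimension exponent across the product:
  M: −(0) − 2·(2) + (0) + (0) + (2) = -2
  L: −(-2) − 2·(2) + (-1) + (1) + (0) = -2
  T: −(1) − 2·(0) + (-2) + (0) + (0) = -3
So the dimensions are [M⁻² L⁻² T⁻³].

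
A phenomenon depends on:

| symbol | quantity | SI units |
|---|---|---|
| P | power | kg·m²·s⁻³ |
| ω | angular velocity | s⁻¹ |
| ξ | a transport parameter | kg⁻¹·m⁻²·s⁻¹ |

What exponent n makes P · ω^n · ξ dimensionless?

Balance the T exponent: (-1)·n from ω, plus (-3) + (-1) = -4 from the rest, must sum to zero.
−n − 4 = 0, so n = -4.

-4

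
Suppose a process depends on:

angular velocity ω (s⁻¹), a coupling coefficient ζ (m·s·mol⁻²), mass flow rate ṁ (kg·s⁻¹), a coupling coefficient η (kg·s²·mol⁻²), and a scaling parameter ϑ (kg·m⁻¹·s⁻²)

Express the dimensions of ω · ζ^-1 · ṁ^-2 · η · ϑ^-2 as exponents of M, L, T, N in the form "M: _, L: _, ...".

M: -3, L: 1, T: 6, N: 0

Collect each base-dimension exponent across the product:
  M: (0) − (0) − 2·(1) + (1) − 2·(1) = -3
  L: (0) − (1) − 2·(0) + (0) − 2·(-1) = 1
  T: (-1) − (1) − 2·(-1) + (2) − 2·(-2) = 6
  N: (0) − (-2) − 2·(0) + (-2) − 2·(0) = 0
So the dimensions are [M⁻³ L T⁶].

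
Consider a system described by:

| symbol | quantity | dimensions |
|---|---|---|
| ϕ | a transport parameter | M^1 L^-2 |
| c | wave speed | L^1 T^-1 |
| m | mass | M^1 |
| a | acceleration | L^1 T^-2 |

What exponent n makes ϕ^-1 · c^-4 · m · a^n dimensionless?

2

Balance the L exponent: (1)·n from a, plus −(-2) − 4·(1) + (0) = -2 from the rest, must sum to zero.
n − 2 = 0, so n = 2.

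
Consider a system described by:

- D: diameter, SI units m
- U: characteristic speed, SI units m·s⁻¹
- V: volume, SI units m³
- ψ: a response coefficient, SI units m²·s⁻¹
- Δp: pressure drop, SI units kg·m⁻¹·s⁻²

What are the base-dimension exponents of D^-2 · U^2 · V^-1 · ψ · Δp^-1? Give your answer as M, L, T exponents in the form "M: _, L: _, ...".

M: -1, L: 0, T: -1

Collect each base-dimension exponent across the product:
  M: −2·(0) + 2·(0) − (0) + (0) − (1) = -1
  L: −2·(1) + 2·(1) − (3) + (2) − (-1) = 0
  T: −2·(0) + 2·(-1) − (0) + (-1) − (-2) = -1
So the dimensions are [M⁻¹ T⁻¹].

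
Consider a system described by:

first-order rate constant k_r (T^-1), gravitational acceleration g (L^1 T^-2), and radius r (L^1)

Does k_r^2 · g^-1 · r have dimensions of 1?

Sum the exponent of each base dimension across the product:
  L: 2·[k_r]_L − [g]_L + [r]_L = 2·(0) − (1) + (1) = 0
  T: 2·[k_r]_T − [g]_T + [r]_T = 2·(-1) − (-2) + (0) = 0
All base exponents vanish — dimensionless.

yes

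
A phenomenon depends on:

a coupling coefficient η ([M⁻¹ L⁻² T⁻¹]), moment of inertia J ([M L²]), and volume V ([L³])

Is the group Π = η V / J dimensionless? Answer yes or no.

Sum the exponent of each base dimension across the product:
  M: [η]_M − [J]_M + [V]_M = (-1) − (1) + (0) = -2
  L: [η]_L − [J]_L + [V]_L = (-2) − (2) + (3) = -1
  T: [η]_T − [J]_T + [V]_T = (-1) − (0) + (0) = -1
Net dimensions [M⁻² L⁻¹ T⁻¹] ≠ [1] — not dimensionless.

no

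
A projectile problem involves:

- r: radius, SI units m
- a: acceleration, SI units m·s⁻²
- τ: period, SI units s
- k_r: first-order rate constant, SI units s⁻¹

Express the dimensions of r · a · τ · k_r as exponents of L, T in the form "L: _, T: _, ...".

Collect each base-dimension exponent across the product:
  L: (1) + (1) + (0) + (0) = 2
  T: (0) + (-2) + (1) + (-1) = -2
So the dimensions are [L² T⁻²].

L: 2, T: -2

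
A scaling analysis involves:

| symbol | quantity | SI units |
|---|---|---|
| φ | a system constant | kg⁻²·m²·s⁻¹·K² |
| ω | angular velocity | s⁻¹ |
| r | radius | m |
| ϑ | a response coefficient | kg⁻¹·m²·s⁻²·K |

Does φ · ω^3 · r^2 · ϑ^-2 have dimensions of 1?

Sum the exponent of each base dimension across the product:
  M: [φ]_M + 3·[ω]_M + 2·[r]_M − 2·[ϑ]_M = (-2) + 3·(0) + 2·(0) − 2·(-1) = 0
  L: [φ]_L + 3·[ω]_L + 2·[r]_L − 2·[ϑ]_L = (2) + 3·(0) + 2·(1) − 2·(2) = 0
  T: [φ]_T + 3·[ω]_T + 2·[r]_T − 2·[ϑ]_T = (-1) + 3·(-1) + 2·(0) − 2·(-2) = 0
  Θ: [φ]_Θ + 3·[ω]_Θ + 2·[r]_Θ − 2·[ϑ]_Θ = (2) + 3·(0) + 2·(0) − 2·(1) = 0
All base exponents vanish — dimensionless.

yes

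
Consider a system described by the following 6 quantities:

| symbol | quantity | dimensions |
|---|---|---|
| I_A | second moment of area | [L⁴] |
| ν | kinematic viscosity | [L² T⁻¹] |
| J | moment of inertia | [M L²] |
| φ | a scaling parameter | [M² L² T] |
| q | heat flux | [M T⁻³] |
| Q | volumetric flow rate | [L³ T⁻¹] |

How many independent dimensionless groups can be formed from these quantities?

3

There are 6 variables and 3 base dimensions (M, L, T).
The dimension matrix has rank 3.
Independent dimensionless groups: 6 − 3 = 3.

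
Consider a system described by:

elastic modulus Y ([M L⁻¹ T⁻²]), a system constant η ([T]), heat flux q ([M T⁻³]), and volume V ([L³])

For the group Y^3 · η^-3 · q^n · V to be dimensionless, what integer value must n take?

-3

Balance the M exponent: (1)·n from q, plus 3·(1) − 3·(0) + (0) = 3 from the rest, must sum to zero.
n + 3 = 0, so n = -3.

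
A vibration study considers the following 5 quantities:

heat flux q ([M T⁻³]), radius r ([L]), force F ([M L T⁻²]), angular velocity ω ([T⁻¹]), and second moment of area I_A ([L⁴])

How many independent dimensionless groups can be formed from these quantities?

2

There are 5 variables and 3 base dimensions (M, L, T).
The dimension matrix has rank 3.
Independent dimensionless groups: 5 − 3 = 2.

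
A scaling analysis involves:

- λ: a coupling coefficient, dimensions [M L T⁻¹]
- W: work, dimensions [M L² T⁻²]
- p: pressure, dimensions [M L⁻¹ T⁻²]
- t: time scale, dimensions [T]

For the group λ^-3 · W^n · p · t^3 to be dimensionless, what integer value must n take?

2

Balance the M exponent: (1)·n from W, plus −3·(1) + (1) + 3·(0) = -2 from the rest, must sum to zero.
n − 2 = 0, so n = 2.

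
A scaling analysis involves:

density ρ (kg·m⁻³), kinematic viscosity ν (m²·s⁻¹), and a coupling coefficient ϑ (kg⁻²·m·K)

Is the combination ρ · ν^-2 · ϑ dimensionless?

no

Sum the exponent of each base dimension across the product:
  M: [ρ]_M − 2·[ν]_M + [ϑ]_M = (1) − 2·(0) + (-2) = -1
  L: [ρ]_L − 2·[ν]_L + [ϑ]_L = (-3) − 2·(2) + (1) = -6
  T: [ρ]_T − 2·[ν]_T + [ϑ]_T = (0) − 2·(-1) + (0) = 2
  Θ: [ρ]_Θ − 2·[ν]_Θ + [ϑ]_Θ = (0) − 2·(0) + (1) = 1
Net dimensions [M⁻¹ L⁻⁶ T² Θ] ≠ [1] — not dimensionless.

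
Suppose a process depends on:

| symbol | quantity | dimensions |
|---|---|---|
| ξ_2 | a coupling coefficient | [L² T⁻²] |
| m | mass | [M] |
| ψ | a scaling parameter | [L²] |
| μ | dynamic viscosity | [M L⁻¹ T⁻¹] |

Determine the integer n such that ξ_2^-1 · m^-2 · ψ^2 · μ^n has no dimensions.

2

Balance the M exponent: (1)·n from μ, plus −(0) − 2·(1) + 2·(0) = -2 from the rest, must sum to zero.
n − 2 = 0, so n = 2.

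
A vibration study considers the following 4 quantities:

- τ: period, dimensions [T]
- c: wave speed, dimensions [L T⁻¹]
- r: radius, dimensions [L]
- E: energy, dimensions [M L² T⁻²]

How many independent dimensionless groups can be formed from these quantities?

There are 4 variables and 3 base dimensions (M, L, T).
The dimension matrix has rank 3.
Independent dimensionless groups: 4 − 3 = 1.

1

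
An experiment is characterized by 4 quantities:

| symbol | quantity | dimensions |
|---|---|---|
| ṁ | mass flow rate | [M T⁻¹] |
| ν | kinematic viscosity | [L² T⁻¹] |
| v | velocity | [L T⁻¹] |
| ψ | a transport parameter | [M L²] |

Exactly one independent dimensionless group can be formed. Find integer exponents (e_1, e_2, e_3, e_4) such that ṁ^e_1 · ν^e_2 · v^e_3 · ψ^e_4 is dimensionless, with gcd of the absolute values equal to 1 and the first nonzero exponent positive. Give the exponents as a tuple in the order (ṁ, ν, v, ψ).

M: e_1·(1) + e_2·(0) + e_3·(0) + e_4·(1) = 0
L: e_1·(0) + e_2·(2) + e_3·(1) + e_4·(2) = 0
T: e_1·(-1) + e_2·(-1) + e_3·(-1) + e_4·(0) = 0
Solving this homogeneous linear system for the smallest-integer solution (first nonzero entry positive) gives (1, 3, -4, -1).

(1, 3, -4, -1)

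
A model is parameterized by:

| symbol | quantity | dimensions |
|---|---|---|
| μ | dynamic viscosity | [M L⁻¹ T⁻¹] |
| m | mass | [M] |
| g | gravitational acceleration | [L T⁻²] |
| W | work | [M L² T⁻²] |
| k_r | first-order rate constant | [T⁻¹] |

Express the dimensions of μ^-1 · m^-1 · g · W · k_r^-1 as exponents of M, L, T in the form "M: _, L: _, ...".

M: -1, L: 4, T: -2

Collect each base-dimension exponent across the product:
  M: −(1) − (1) + (0) + (1) − (0) = -1
  L: −(-1) − (0) + (1) + (2) − (0) = 4
  T: −(-1) − (0) + (-2) + (-2) − (-1) = -2
So the dimensions are [M⁻¹ L⁴ T⁻²].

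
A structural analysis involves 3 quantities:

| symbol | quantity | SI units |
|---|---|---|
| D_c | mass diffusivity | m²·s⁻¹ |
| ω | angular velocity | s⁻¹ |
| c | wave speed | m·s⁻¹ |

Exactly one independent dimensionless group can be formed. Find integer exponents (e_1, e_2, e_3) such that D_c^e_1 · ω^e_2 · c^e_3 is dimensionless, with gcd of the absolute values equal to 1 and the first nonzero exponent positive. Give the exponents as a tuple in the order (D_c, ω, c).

L: e_1·(2) + e_2·(0) + e_3·(1) = 0
T: e_1·(-1) + e_2·(-1) + e_3·(-1) = 0
Solving this homogeneous linear system for the smallest-integer solution (first nonzero entry positive) gives (1, 1, -2).

(1, 1, -2)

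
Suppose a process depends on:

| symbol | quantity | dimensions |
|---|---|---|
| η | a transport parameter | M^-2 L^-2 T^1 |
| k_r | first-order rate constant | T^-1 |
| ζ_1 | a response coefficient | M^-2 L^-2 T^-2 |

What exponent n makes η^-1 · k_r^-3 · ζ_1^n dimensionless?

1

Balance the M exponent: (-2)·n from ζ_1, plus −(-2) − 3·(0) = 2 from the rest, must sum to zero.
-2n + 2 = 0, so n = 1.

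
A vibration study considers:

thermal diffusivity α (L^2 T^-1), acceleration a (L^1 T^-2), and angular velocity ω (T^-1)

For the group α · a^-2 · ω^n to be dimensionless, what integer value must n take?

Balance the T exponent: (-1)·n from ω, plus (-1) − 2·(-2) = 3 from the rest, must sum to zero.
−n + 3 = 0, so n = 3.

3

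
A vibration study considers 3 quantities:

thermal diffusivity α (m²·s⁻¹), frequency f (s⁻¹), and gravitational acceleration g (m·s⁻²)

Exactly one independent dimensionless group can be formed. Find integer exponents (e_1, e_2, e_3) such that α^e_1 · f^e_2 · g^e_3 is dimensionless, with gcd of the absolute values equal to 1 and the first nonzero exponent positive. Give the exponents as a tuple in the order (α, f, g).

(1, 3, -2)

L: e_1·(2) + e_2·(0) + e_3·(1) = 0
T: e_1·(-1) + e_2·(-1) + e_3·(-2) = 0
Solving this homogeneous linear system for the smallest-integer solution (first nonzero entry positive) gives (1, 3, -2).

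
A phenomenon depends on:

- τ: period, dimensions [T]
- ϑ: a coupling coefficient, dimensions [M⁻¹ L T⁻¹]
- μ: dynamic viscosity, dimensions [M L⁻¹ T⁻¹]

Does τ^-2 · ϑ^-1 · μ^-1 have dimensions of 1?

Sum the exponent of each base dimension across the product:
  M: −2·[τ]_M − [ϑ]_M − [μ]_M = −2·(0) − (-1) − (1) = 0
  L: −2·[τ]_L − [ϑ]_L − [μ]_L = −2·(0) − (1) − (-1) = 0
  T: −2·[τ]_T − [ϑ]_T − [μ]_T = −2·(1) − (-1) − (-1) = 0
All base exponents vanish — dimensionless.

yes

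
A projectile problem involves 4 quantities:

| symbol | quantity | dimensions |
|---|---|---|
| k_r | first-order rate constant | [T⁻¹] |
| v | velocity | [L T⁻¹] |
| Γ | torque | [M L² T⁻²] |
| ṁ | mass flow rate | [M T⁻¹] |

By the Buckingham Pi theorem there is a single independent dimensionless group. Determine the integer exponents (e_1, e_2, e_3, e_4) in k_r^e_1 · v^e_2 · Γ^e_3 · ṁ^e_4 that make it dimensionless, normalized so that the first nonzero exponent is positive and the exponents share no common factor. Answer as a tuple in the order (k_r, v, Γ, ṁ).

(1, -2, 1, -1)

M: e_1·(0) + e_2·(0) + e_3·(1) + e_4·(1) = 0
L: e_1·(0) + e_2·(1) + e_3·(2) + e_4·(0) = 0
T: e_1·(-1) + e_2·(-1) + e_3·(-2) + e_4·(-1) = 0
Solving this homogeneous linear system for the smallest-integer solution (first nonzero entry positive) gives (1, -2, 1, -1).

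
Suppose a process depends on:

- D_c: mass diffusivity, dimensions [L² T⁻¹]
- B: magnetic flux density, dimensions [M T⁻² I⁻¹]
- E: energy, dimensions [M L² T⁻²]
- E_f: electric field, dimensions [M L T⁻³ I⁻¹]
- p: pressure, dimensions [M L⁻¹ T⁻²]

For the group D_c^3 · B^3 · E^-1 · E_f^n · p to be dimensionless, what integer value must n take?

-3

Balance the M exponent: (1)·n from E_f, plus 3·(0) + 3·(1) − (1) + (1) = 3 from the rest, must sum to zero.
n + 3 = 0, so n = -3.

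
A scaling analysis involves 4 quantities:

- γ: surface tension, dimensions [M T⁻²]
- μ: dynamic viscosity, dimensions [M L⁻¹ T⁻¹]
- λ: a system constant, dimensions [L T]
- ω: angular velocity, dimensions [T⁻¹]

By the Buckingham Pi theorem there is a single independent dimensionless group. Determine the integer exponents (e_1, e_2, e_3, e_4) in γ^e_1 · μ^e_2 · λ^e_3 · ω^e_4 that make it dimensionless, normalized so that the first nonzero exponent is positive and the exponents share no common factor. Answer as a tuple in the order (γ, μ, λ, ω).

(1, -1, -1, -2)

M: e_1·(1) + e_2·(1) + e_3·(0) + e_4·(0) = 0
L: e_1·(0) + e_2·(-1) + e_3·(1) + e_4·(0) = 0
T: e_1·(-2) + e_2·(-1) + e_3·(1) + e_4·(-1) = 0
Solving this homogeneous linear system for the smallest-integer solution (first nonzero entry positive) gives (1, -1, -1, -2).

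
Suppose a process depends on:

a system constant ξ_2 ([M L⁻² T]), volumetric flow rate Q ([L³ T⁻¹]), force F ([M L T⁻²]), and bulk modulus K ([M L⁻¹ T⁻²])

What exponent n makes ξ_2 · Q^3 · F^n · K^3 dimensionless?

Balance the M exponent: (1)·n from F, plus (1) + 3·(0) + 3·(1) = 4 from the rest, must sum to zero.
n + 4 = 0, so n = -4.

-4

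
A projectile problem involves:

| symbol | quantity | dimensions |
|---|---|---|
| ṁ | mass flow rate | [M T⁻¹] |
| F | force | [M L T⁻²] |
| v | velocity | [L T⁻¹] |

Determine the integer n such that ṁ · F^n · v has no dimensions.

-1

Balance the M exponent: (1)·n from F, plus (1) + (0) = 1 from the rest, must sum to zero.
n + 1 = 0, so n = -1.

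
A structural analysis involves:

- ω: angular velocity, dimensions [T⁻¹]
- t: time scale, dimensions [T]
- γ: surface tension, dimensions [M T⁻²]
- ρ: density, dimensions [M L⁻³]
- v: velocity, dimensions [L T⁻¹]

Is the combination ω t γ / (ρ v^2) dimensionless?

no

Sum the exponent of each base dimension across the product:
  M: [ω]_M + [t]_M + [γ]_M − [ρ]_M − 2·[v]_M = (0) + (0) + (1) − (1) − 2·(0) = 0
  L: [ω]_L + [t]_L + [γ]_L − [ρ]_L − 2·[v]_L = (0) + (0) + (0) − (-3) − 2·(1) = 1
  T: [ω]_T + [t]_T + [γ]_T − [ρ]_T − 2·[v]_T = (-1) + (1) + (-2) − (0) − 2·(-1) = 0
Net dimensions [L] ≠ [1] — not dimensionless.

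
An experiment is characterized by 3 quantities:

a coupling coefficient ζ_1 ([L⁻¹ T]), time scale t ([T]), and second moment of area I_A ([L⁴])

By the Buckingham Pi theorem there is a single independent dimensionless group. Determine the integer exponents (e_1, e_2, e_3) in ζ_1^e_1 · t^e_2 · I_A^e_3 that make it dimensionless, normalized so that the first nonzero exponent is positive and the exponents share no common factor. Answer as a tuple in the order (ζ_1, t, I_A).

(4, -4, 1)

L: e_1·(-1) + e_2·(0) + e_3·(4) = 0
T: e_1·(1) + e_2·(1) + e_3·(0) = 0
Solving this homogeneous linear system for the smallest-integer solution (first nonzero entry positive) gives (4, -4, 1).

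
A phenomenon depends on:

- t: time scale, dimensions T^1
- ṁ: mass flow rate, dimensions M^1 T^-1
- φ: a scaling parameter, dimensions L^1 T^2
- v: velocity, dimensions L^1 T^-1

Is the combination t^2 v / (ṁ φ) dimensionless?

no

Sum the exponent of each base dimension across the product:
  M: 2·[t]_M − [ṁ]_M − [φ]_M + [v]_M = 2·(0) − (1) − (0) + (0) = -1
  L: 2·[t]_L − [ṁ]_L − [φ]_L + [v]_L = 2·(0) − (0) − (1) + (1) = 0
  T: 2·[t]_T − [ṁ]_T − [φ]_T + [v]_T = 2·(1) − (-1) − (2) + (-1) = 0
Net dimensions [M⁻¹] ≠ [1] — not dimensionless.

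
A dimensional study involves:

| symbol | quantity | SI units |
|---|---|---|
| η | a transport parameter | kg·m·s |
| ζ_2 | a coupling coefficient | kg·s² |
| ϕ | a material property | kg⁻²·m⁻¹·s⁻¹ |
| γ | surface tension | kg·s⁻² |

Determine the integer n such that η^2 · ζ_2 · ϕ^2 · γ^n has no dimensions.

1

Balance the M exponent: (1)·n from γ, plus 2·(1) + (1) + 2·(-2) = -1 from the rest, must sum to zero.
n − 1 = 0, so n = 1.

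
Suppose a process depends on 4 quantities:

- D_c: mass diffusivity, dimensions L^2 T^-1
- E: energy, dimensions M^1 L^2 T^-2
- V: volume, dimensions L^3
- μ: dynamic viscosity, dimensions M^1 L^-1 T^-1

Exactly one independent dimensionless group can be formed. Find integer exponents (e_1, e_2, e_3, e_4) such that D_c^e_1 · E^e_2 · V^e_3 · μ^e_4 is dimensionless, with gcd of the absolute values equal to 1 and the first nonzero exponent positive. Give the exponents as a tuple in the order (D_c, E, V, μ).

(3, -3, 1, 3)

M: e_1·(0) + e_2·(1) + e_3·(0) + e_4·(1) = 0
L: e_1·(2) + e_2·(2) + e_3·(3) + e_4·(-1) = 0
T: e_1·(-1) + e_2·(-2) + e_3·(0) + e_4·(-1) = 0
Solving this homogeneous linear system for the smallest-integer solution (first nonzero entry positive) gives (3, -3, 1, 3).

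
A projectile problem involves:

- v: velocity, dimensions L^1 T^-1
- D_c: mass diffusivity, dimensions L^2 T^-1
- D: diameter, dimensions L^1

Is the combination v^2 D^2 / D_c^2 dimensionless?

Sum the exponent of each base dimension across the product:
  M: 2·[v]_M − 2·[D_c]_M + 2·[D]_M = 2·(0) − 2·(0) + 2·(0) = 0
  L: 2·[v]_L − 2·[D_c]_L + 2·[D]_L = 2·(1) − 2·(2) + 2·(1) = 0
  T: 2·[v]_T − 2·[D_c]_T + 2·[D]_T = 2·(-1) − 2·(-1) + 2·(0) = 0
All base exponents vanish — dimensionless.

yes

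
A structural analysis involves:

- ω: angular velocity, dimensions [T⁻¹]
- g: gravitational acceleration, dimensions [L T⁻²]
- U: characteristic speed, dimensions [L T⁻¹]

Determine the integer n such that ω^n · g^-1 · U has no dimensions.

Balance the T exponent: (-1)·n from ω, plus −(-2) + (-1) = 1 from the rest, must sum to zero.
−n + 1 = 0, so n = 1.

1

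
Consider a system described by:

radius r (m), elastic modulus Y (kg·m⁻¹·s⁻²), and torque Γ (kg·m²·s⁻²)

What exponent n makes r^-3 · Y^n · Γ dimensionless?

Balance the M exponent: (1)·n from Y, plus −3·(0) + (1) = 1 from the rest, must sum to zero.
n + 1 = 0, so n = -1.

-1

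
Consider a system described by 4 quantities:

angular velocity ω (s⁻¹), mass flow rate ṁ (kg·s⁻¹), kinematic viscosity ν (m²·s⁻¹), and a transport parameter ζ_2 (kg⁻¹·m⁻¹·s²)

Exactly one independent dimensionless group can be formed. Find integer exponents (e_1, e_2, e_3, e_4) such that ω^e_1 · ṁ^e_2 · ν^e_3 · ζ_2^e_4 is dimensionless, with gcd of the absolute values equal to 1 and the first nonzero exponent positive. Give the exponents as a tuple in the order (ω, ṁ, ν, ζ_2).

M: e_1·(0) + e_2·(1) + e_3·(0) + e_4·(-1) = 0
L: e_1·(0) + e_2·(0) + e_3·(2) + e_4·(-1) = 0
T: e_1·(-1) + e_2·(-1) + e_3·(-1) + e_4·(2) = 0
Solving this homogeneous linear system for the smallest-integer solution (first nonzero entry positive) gives (1, 2, 1, 2).

(1, 2, 1, 2)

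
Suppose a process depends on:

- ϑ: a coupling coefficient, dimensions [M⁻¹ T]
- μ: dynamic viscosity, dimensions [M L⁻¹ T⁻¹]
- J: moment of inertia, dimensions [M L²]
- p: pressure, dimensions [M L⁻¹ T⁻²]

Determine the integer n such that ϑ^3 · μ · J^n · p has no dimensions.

1

Balance the M exponent: (1)·n from J, plus 3·(-1) + (1) + (1) = -1 from the rest, must sum to zero.
n − 1 = 0, so n = 1.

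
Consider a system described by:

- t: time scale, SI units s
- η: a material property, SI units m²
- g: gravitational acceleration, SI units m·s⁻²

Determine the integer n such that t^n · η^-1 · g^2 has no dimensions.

4

Balance the T exponent: (1)·n from t, plus −(0) + 2·(-2) = -4 from the rest, must sum to zero.
n − 4 = 0, so n = 4.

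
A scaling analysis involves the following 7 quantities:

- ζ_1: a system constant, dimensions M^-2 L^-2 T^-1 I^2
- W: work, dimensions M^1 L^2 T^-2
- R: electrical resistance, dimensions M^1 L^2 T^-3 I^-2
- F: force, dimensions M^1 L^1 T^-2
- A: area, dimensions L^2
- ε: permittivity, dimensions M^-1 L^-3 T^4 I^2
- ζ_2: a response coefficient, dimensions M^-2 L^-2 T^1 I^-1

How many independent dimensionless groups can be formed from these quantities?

There are 7 variables and 4 base dimensions (M, L, T, I).
The dimension matrix has rank 4.
Independent dimensionless groups: 7 − 4 = 3.

3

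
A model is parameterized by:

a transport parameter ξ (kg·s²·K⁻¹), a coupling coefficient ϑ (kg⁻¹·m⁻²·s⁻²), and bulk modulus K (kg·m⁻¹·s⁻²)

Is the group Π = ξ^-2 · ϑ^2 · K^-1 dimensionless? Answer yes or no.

Sum the exponent of each base dimension across the product:
  M: −2·[ξ]_M + 2·[ϑ]_M − [K]_M = −2·(1) + 2·(-1) − (1) = -5
  L: −2·[ξ]_L + 2·[ϑ]_L − [K]_L = −2·(0) + 2·(-2) − (-1) = -3
  T: −2·[ξ]_T + 2·[ϑ]_T − [K]_T = −2·(2) + 2·(-2) − (-2) = -6
  Θ: −2·[ξ]_Θ + 2·[ϑ]_Θ − [K]_Θ = −2·(-1) + 2·(0) − (0) = 2
Net dimensions [M⁻⁵ L⁻³ T⁻⁶ Θ²] ≠ [1] — not dimensionless.

no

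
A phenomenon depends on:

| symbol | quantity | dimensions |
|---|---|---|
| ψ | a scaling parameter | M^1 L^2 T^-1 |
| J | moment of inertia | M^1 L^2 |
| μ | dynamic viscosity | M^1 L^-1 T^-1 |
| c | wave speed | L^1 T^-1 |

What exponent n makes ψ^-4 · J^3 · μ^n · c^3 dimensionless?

Balance the M exponent: (1)·n from μ, plus −4·(1) + 3·(1) + 3·(0) = -1 from the rest, must sum to zero.
n − 1 = 0, so n = 1.

1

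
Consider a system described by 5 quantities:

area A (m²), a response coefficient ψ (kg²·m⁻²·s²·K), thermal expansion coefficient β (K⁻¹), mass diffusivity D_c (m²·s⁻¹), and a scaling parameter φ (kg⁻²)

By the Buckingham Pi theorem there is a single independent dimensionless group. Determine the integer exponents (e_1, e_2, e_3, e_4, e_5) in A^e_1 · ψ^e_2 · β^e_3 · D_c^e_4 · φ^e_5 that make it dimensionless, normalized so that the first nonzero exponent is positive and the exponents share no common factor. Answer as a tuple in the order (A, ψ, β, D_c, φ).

M: e_1·(0) + e_2·(2) + e_3·(0) + e_4·(0) + e_5·(-2) = 0
L: e_1·(2) + e_2·(-2) + e_3·(0) + e_4·(2) + e_5·(0) = 0
T: e_1·(0) + e_2·(2) + e_3·(0) + e_4·(-1) + e_5·(0) = 0
Θ: e_1·(0) + e_2·(1) + e_3·(-1) + e_4·(0) + e_5·(0) = 0
Solving this homogeneous linear system for the smallest-integer solution (first nonzero entry positive) gives (1, -1, -1, -2, -1).

(1, -1, -1, -2, -1)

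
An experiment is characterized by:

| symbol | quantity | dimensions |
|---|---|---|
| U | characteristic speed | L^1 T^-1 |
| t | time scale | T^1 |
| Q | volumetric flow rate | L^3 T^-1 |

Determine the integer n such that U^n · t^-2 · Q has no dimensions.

Balance the L exponent: (1)·n from U, plus −2·(0) + (3) = 3 from the rest, must sum to zero.
n + 3 = 0, so n = -3.

-3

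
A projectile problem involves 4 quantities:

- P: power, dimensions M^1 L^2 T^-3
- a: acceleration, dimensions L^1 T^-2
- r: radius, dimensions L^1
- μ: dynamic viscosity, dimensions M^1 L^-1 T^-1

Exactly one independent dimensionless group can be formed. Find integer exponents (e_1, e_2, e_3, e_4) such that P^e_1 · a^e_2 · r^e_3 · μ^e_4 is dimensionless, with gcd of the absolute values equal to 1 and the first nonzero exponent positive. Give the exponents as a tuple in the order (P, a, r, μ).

M: e_1·(1) + e_2·(0) + e_3·(0) + e_4·(1) = 0
L: e_1·(2) + e_2·(1) + e_3·(1) + e_4·(-1) = 0
T: e_1·(-3) + e_2·(-2) + e_3·(0) + e_4·(-1) = 0
Solving this homogeneous linear system for the smallest-integer solution (first nonzero entry positive) gives (1, -1, -2, -1).

(1, -1, -2, -1)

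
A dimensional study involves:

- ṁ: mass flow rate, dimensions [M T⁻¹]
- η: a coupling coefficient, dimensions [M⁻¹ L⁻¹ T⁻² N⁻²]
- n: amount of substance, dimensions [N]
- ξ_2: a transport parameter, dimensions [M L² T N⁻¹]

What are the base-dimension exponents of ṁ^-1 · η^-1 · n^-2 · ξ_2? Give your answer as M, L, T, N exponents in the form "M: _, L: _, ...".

Collect each base-dimension exponent across the product:
  M: −(1) − (-1) − 2·(0) + (1) = 1
  L: −(0) − (-1) − 2·(0) + (2) = 3
  T: −(-1) − (-2) − 2·(0) + (1) = 4
  N: −(0) − (-2) − 2·(1) + (-1) = -1
So the dimensions are [M L³ T⁴ N⁻¹].

M: 1, L: 3, T: 4, N: -1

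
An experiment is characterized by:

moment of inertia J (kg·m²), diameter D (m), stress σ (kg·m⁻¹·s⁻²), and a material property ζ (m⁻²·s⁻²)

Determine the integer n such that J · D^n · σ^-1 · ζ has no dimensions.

-1

Balance the L exponent: (1)·n from D, plus (2) − (-1) + (-2) = 1 from the rest, must sum to zero.
n + 1 = 0, so n = -1.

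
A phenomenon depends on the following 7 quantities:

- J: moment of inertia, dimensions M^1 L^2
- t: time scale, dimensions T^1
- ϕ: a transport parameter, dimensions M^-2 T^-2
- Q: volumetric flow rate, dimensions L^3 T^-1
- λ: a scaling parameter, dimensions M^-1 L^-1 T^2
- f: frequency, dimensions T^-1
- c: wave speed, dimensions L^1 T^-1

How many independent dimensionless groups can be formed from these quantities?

There are 7 variables and 3 base dimensions (M, L, T).
The dimension matrix has rank 3.
Independent dimensionless groups: 7 − 3 = 4.

4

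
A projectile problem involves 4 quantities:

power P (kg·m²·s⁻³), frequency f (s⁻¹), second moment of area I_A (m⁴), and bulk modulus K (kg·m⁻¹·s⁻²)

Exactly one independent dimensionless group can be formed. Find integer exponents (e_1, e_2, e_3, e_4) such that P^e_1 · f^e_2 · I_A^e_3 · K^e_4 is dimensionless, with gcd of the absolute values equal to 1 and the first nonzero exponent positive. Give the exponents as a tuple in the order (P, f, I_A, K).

M: e_1·(1) + e_2·(0) + e_3·(0) + e_4·(1) = 0
L: e_1·(2) + e_2·(0) + e_3·(4) + e_4·(-1) = 0
T: e_1·(-3) + e_2·(-1) + e_3·(0) + e_4·(-2) = 0
Solving this homogeneous linear system for the smallest-integer solution (first nonzero entry positive) gives (4, -4, -3, -4).

(4, -4, -3, -4)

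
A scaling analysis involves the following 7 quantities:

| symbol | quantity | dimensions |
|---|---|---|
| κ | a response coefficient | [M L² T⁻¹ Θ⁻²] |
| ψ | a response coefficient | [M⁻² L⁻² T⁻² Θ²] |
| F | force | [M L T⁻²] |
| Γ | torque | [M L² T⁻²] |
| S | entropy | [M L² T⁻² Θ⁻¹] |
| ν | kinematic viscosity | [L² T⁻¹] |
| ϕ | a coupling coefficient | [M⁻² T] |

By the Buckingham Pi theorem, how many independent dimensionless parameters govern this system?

3

There are 7 variables and 4 base dimensions (M, L, T, Θ).
The dimension matrix has rank 4.
Independent dimensionless groups: 7 − 4 = 3.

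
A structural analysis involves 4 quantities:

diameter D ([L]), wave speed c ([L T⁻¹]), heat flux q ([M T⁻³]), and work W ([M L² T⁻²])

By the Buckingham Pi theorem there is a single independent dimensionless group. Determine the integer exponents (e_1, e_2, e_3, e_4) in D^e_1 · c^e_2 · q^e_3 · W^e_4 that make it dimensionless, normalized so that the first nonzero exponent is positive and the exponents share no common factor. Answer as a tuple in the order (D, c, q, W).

M: e_1·(0) + e_2·(0) + e_3·(1) + e_4·(1) = 0
L: e_1·(1) + e_2·(1) + e_3·(0) + e_4·(2) = 0
T: e_1·(0) + e_2·(-1) + e_3·(-3) + e_4·(-2) = 0
Solving this homogeneous linear system for the smallest-integer solution (first nonzero entry positive) gives (3, -1, 1, -1).

(3, -1, 1, -1)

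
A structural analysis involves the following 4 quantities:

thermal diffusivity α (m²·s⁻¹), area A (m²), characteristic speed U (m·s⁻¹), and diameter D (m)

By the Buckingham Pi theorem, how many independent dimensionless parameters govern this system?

There are 4 variables and 2 base dimensions (L, T).
The dimension matrix has rank 2.
Independent dimensionless groups: 4 − 2 = 2.

2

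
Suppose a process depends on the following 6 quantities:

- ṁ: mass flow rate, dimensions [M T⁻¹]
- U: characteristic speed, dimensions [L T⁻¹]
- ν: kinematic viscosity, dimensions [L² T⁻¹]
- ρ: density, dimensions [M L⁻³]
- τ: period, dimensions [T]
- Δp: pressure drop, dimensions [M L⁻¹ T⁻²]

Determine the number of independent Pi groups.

There are 6 variables and 3 base dimensions (M, L, T).
The dimension matrix has rank 3.
Independent dimensionless groups: 6 − 3 = 3.

3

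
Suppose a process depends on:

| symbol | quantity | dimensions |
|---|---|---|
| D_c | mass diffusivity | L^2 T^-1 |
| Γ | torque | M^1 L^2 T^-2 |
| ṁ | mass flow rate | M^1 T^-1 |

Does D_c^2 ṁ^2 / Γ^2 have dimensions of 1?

Sum the exponent of each base dimension across the product:
  M: 2·[D_c]_M − 2·[Γ]_M + 2·[ṁ]_M = 2·(0) − 2·(1) + 2·(1) = 0
  L: 2·[D_c]_L − 2·[Γ]_L + 2·[ṁ]_L = 2·(2) − 2·(2) + 2·(0) = 0
  T: 2·[D_c]_T − 2·[Γ]_T + 2·[ṁ]_T = 2·(-1) − 2·(-2) + 2·(-1) = 0
All base exponents vanish — dimensionless.

yes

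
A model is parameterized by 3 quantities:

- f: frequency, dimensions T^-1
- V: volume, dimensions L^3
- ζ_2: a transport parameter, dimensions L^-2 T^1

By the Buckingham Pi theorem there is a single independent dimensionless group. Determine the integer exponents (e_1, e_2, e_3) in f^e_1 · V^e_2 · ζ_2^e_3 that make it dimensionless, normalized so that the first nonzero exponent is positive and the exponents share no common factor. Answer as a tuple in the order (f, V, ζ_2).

(3, 2, 3)

L: e_1·(0) + e_2·(3) + e_3·(-2) = 0
T: e_1·(-1) + e_2·(0) + e_3·(1) = 0
Solving this homogeneous linear system for the smallest-integer solution (first nonzero entry positive) gives (3, 2, 3).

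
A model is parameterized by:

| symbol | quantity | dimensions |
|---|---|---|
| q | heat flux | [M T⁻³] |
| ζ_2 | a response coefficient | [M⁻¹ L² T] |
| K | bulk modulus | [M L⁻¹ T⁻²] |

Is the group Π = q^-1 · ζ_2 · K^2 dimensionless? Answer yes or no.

Sum the exponent of each base dimension across the product:
  M: −[q]_M + [ζ_2]_M + 2·[K]_M = −(1) + (-1) + 2·(1) = 0
  L: −[q]_L + [ζ_2]_L + 2·[K]_L = −(0) + (2) + 2·(-1) = 0
  T: −[q]_T + [ζ_2]_T + 2·[K]_T = −(-3) + (1) + 2·(-2) = 0
All base exponents vanish — dimensionless.

yes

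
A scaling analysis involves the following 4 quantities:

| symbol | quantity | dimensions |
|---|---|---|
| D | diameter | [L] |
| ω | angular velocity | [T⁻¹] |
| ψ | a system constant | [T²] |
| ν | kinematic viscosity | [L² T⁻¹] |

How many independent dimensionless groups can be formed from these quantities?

2

There are 4 variables and 2 base dimensions (L, T).
The dimension matrix has rank 2.
Independent dimensionless groups: 4 − 2 = 2.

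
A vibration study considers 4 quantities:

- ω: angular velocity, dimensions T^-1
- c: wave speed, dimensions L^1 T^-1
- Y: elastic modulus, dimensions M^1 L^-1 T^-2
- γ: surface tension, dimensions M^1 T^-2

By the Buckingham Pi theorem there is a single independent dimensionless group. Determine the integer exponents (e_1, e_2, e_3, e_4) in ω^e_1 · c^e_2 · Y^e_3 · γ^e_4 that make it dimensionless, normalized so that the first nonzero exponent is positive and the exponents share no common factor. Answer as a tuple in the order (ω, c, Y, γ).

(1, -1, -1, 1)

M: e_1·(0) + e_2·(0) + e_3·(1) + e_4·(1) = 0
L: e_1·(0) + e_2·(1) + e_3·(-1) + e_4·(0) = 0
T: e_1·(-1) + e_2·(-1) + e_3·(-2) + e_4·(-2) = 0
Solving this homogeneous linear system for the smallest-integer solution (first nonzero entry positive) gives (1, -1, -1, 1).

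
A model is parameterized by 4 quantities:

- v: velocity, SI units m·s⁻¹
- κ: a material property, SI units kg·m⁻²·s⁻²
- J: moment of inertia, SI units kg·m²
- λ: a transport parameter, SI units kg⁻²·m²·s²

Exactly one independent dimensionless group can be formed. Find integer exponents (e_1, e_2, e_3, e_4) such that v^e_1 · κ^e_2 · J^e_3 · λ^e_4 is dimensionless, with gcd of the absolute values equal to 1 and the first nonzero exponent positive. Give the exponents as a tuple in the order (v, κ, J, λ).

M: e_1·(0) + e_2·(1) + e_3·(1) + e_4·(-2) = 0
L: e_1·(1) + e_2·(-2) + e_3·(2) + e_4·(2) = 0
T: e_1·(-1) + e_2·(-2) + e_3·(0) + e_4·(2) = 0
Solving this homogeneous linear system for the smallest-integer solution (first nonzero entry positive) gives (2, -4, -2, -3).

(2, -4, -2, -3)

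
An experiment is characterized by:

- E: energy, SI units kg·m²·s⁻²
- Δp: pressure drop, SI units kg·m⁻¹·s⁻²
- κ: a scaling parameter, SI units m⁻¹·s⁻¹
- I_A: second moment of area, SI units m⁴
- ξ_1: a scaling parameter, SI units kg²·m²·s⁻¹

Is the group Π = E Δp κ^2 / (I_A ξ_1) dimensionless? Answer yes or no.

no

Sum the exponent of each base dimension across the product:
  M: [E]_M + [Δp]_M + 2·[κ]_M − [I_A]_M − [ξ_1]_M = (1) + (1) + 2·(0) − (0) − (2) = 0
  L: [E]_L + [Δp]_L + 2·[κ]_L − [I_A]_L − [ξ_1]_L = (2) + (-1) + 2·(-1) − (4) − (2) = -7
  T: [E]_T + [Δp]_T + 2·[κ]_T − [I_A]_T − [ξ_1]_T = (-2) + (-2) + 2·(-1) − (0) − (-1) = -5
Net dimensions [L⁻⁷ T⁻⁵] ≠ [1] — not dimensionless.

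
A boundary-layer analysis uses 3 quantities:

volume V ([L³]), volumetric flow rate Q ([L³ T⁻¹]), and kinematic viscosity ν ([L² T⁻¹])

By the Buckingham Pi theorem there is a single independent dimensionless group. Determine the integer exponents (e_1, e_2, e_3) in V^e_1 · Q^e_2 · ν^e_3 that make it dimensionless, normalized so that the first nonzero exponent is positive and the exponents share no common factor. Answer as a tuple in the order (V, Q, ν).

L: e_1·(3) + e_2·(3) + e_3·(2) = 0
T: e_1·(0) + e_2·(-1) + e_3·(-1) = 0
Solving this homogeneous linear system for the smallest-integer solution (first nonzero entry positive) gives (1, -3, 3).

(1, -3, 3)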